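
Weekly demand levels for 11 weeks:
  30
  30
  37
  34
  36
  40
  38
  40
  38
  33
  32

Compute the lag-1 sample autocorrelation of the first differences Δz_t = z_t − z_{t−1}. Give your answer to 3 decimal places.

First differences Δz: 0, 7, -3, 2, 4, -2, 2, -2, -5, -1
Mean of differences = 0.2000
Numerator Σ(Δz_t−Δz̄)(Δz_{t+1}−Δz̄) = -20.6400
Denominator Σ(Δz_t−Δz̄)² = 115.6000
r_1(Δz) = -20.6400 / 115.6000 = -0.179

-0.179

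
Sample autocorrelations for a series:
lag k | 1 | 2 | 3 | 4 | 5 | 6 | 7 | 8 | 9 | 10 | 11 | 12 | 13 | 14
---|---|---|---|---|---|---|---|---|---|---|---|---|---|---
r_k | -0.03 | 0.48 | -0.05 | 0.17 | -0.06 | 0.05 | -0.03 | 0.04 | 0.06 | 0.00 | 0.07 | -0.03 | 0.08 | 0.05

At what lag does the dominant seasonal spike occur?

2

The largest autocorrelation is r_2 = 0.48, with a weaker echo at lag 4 (0.17); the remaining lags stay at or below 0.08.
The dominant spike at lag 2 indicates a seasonal period of 2.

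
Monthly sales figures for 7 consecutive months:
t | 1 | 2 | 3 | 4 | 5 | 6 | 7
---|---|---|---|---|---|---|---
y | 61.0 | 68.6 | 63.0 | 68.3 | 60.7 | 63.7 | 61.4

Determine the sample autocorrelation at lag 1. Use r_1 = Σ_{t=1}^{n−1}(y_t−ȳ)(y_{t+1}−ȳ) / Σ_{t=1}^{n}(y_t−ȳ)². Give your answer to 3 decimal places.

-0.512

Mean ȳ = (61.0 + 68.6 + 63.0 + 68.3 + 60.7 + 63.7 + 61.4)/7 = 63.8143
Deviations from mean: -2.8143, 4.7857, -0.8143, 4.4857, -3.1143, -0.1143, -2.4143
Numerator Σ_{t=1}^{6}(y_t−ȳ)(y_{t+1}−ȳ) = -34.3559
Denominator Σ(y_t−ȳ)² = 67.1486
r_1 = -34.3559 / 67.1486 = -0.512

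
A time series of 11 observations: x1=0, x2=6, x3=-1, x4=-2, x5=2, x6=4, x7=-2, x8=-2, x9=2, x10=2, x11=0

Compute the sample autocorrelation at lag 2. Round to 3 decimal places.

-0.634

Mean x̄ = (0 + 6 − 1 − 2 + 2 + 4 − 2 − 2 + 2 + 2 + 0)/11 = 0.8182
Numerator Σ_{t=1}^{9}(x_t−x̄)(x_{t+2}−x̄) = -44.1570
Denominator Σ(x_t−x̄)² = 69.6364
r_2 = -44.1570 / 69.6364 = -0.634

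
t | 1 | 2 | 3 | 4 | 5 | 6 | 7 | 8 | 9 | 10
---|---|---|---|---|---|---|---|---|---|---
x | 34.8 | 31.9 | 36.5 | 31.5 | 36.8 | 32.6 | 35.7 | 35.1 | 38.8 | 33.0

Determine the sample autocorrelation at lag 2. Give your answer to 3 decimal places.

Mean x̄ = (34.8 + 31.9 + 36.5 + 31.5 + 36.8 + 32.6 + 35.7 + 35.1 + 38.8 + 33.0)/10 = 34.6700
Numerator Σ_{t=1}^{8}(x_t−x̄)(x_{t+2}−x̄) = 24.3182
Denominator Σ(x_t−x̄)² = 51.0010
r_2 = 24.3182 / 51.0010 = 0.477

0.477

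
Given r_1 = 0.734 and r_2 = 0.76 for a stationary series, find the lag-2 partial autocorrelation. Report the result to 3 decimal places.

0.480

φ_{22} = (r_2 − r_1²) / (1 − r_1²)
r_1² = (0.734)² = 0.538756
Numerator = 0.76 − 0.5388 = 0.2212; denominator = 1 − 0.5388 = 0.4612
φ_{22} = 0.2212 / 0.4612 = 0.480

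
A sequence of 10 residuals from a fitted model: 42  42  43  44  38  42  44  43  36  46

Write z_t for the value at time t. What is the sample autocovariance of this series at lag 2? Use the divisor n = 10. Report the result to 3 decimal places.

-2.000

Mean z̄ = (42 + 42 + 43 + 44 + 38 + 42 + 44 + 43 + 36 + 46)/10 = 42.0000
Σ_{t=1}^{8}(z_t−z̄)(z_{t+2}−z̄) = -20.0000
γ_2 = -20.0000 / 10 = -2.000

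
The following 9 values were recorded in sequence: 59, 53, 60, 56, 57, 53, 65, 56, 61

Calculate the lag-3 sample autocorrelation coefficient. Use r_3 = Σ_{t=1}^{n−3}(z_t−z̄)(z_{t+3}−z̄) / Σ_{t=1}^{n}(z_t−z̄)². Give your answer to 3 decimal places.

-0.296

Mean z̄ = (59 + 53 + 60 + 56 + 57 + 53 + 65 + 56 + 61)/9 = 57.7778
Numerator Σ_{t=1}^{6}(z_t−z̄)(z_{t+3}−z̄) = -35.9259
Denominator Σ(z_t−z̄)² = 121.5556
r_3 = -35.9259 / 121.5556 = -0.296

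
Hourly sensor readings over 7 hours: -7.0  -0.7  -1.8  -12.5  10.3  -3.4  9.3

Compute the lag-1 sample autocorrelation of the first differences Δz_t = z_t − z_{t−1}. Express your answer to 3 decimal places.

First differences Δz: 6.3, -1.1, -10.7, 22.8, -13.7, 12.7
Mean of differences = 2.7167
Numerator Σ(Δz_t−Δz̄)(Δz_{t+1}−Δz̄) = -725.5153
Denominator Σ(Δz_t−Δz̄)² = 979.9283
r_1(Δz) = -725.5153 / 979.9283 = -0.740

-0.740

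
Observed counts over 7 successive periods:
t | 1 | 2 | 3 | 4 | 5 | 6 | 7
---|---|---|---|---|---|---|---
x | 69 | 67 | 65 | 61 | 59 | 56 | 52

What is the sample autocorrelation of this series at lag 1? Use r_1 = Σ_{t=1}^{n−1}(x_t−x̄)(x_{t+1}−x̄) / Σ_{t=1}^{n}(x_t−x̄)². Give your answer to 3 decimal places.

0.559

Mean x̄ = (69 + 67 + 65 + 61 + 59 + 56 + 52)/7 = 61.2857
Deviations from mean: 7.7143, 5.7143, 3.7143, -0.2857, -2.2857, -5.2857, -9.2857
Numerator Σ_{t=1}^{6}(x_t−x̄)(x_{t+1}−x̄) = 126.0612
Denominator Σ(x_t−x̄)² = 225.4286
r_1 = 126.0612 / 225.4286 = 0.559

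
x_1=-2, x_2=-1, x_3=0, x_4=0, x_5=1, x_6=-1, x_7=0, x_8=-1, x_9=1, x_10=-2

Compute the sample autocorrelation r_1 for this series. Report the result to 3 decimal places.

-0.262

Mean x̄ = (-2 − 1 + 0 + 0 + 1 − 1 + 0 − 1 + 1 − 2)/10 = -0.5000
Numerator Σ_{t=1}^{9}(x_t−x̄)(x_{t+1}−x̄) = -2.7500
Denominator Σ(x_t−x̄)² = 10.5000
r_1 = -2.7500 / 10.5000 = -0.262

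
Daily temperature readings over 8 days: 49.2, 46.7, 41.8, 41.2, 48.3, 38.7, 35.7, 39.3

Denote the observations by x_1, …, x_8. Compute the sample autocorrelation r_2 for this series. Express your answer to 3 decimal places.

Mean x̄ = (49.2 + 46.7 + 41.8 + 41.2 + 48.3 + 38.7 + 35.7 + 39.3)/8 = 42.6125
Deviations from mean: 6.5875, 4.0875, -0.8125, -1.4125, 5.6875, -3.9125, -6.9125, -3.3125
Numerator Σ_{t=1}^{6}(x_t−x̄)(x_{t+2}−x̄) = -36.5753
Denominator Σ(x_t−x̄)² = 169.1688
r_2 = -36.5753 / 169.1688 = -0.216

-0.216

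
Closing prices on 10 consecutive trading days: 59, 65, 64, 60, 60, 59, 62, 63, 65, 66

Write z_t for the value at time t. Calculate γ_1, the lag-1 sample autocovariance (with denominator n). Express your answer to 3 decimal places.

Mean z̄ = (59 + 65 + 64 + 60 + 60 + 59 + 62 + 63 + 65 + 66)/10 = 62.3000
Σ_{t=1}^{9}(z_t−z̄)(z_{t+1}−z̄) = 17.3100
γ_1 = 17.3100 / 10 = 1.731

1.731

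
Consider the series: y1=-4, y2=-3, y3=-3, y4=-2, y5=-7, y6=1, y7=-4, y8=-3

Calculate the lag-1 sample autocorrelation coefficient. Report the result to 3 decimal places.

-0.689

Mean ȳ = (-4 − 3 − 3 − 2 − 7 + 1 − 4 − 3)/8 = -3.1250
Deviations from mean: -0.8750, 0.1250, 0.1250, 1.1250, -3.8750, 4.1250, -0.8750, 0.1250
Σ(y_t−ȳ)(y_{t+1}−ȳ) = (-0.1094) + (0.0156) + (0.1406) + (-4.3594) + (-15.9844) + (-3.6094) + (-0.1094) = -24.0156
Denominator Σ(y_t−ȳ)² = 34.8750
r_1 = -24.0156 / 34.8750 = -0.689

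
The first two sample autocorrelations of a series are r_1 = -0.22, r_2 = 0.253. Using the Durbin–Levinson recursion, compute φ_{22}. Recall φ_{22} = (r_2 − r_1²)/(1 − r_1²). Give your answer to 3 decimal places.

0.215

φ_{22} = (r_2 − r_1²) / (1 − r_1²)
r_1² = (-0.22)² = 0.0484
Numerator = 0.253 − 0.0484 = 0.2046; denominator = 1 − 0.0484 = 0.9516
φ_{22} = 0.2046 / 0.9516 = 0.215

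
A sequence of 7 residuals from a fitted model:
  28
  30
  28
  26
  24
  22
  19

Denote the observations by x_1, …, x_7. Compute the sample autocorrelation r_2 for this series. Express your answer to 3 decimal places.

0.145

Mean x̄ = (28 + 30 + 28 + 26 + 24 + 22 + 19)/7 = 25.2857
Deviations from mean: 2.7143, 4.7143, 2.7143, 0.7143, -1.2857, -3.2857, -6.2857
Σ(x_t−x̄)(x_{t+2}−x̄) = (7.3673) + (3.3673) + (-3.4898) + (-2.3469) + (8.0816) = 12.9796
Denominator Σ(x_t−x̄)² = 89.4286
r_2 = 12.9796 / 89.4286 = 0.145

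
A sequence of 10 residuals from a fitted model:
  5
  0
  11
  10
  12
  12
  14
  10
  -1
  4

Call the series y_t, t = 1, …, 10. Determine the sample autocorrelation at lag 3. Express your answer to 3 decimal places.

Mean ȳ = (5 + 0 + 11 + 10 + 12 + 12 + 14 + 10 − 1 + 4)/10 = 7.7000
Σ(y_t−ȳ)(y_{t+3}−ȳ) = (-6.2100) + (-33.1100) + (14.1900) + (14.4900) + (9.8900) + (-37.4100) + (-23.3100) = -61.4700
Denominator Σ(y_t−ȳ)² = 254.1000
r_3 = -61.4700 / 254.1000 = -0.242

-0.242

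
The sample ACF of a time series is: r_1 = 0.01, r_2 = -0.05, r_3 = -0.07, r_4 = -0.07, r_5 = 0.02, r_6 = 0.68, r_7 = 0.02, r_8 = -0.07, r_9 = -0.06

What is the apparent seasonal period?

The largest autocorrelation is r_6 = 0.68; the remaining lags stay at or below 0.02.
The dominant spike at lag 6 indicates a seasonal period of 6.

6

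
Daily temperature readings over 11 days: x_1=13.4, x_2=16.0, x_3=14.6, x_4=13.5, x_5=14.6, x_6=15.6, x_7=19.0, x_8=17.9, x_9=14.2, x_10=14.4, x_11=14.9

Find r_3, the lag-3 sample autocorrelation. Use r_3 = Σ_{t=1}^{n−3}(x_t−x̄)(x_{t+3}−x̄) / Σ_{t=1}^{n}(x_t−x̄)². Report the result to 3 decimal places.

Mean x̄ = (13.4 + 16.0 + 14.6 + 13.5 + 14.6 + 15.6 + 19.0 + 17.9 + 14.2 + 14.4 + 14.9)/11 = 15.2818
Numerator Σ_{t=1}^{8}(x_t−x̄)(x_{t+3}−x̄) = -10.3864
Denominator Σ(x_t−x̄)² = 31.0364
r_3 = -10.3864 / 31.0364 = -0.335

-0.335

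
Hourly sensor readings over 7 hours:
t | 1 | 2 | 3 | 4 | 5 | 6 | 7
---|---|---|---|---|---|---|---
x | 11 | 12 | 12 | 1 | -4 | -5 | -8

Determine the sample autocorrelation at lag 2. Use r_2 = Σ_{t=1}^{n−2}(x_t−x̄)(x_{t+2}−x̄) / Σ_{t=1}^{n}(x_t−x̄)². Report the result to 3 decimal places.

0.181

Mean x̄ = (11 + 12 + 12 + 1 − 4 − 5 − 8)/7 = 2.7143
Deviations from mean: 8.2857, 9.2857, 9.2857, -1.7143, -6.7143, -7.7143, -10.7143
Σ(x_t−x̄)(x_{t+2}−x̄) = (76.9388) + (-15.9184) + (-62.3469) + (13.2245) + (71.9388) = 83.8367
Denominator Σ(x_t−x̄)² = 463.4286
r_2 = 83.8367 / 463.4286 = 0.181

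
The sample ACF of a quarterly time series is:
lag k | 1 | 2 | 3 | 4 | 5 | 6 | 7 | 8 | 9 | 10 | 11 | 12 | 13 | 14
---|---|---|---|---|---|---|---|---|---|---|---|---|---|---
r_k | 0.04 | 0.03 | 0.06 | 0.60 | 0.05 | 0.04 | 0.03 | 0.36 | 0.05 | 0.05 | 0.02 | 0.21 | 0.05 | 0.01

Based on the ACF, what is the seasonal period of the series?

4

The largest autocorrelation is r_4 = 0.60, with weaker echoes at lags 8 (0.36) and 12 (0.21); the remaining lags stay at or below 0.06.
The dominant spike at lag 4 indicates a seasonal period of 4.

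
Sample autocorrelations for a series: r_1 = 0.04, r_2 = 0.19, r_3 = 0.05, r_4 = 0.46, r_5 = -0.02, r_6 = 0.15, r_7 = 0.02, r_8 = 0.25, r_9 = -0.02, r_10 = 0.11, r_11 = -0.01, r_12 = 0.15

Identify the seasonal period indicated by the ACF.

The largest autocorrelation is r_4 = 0.46, with a weaker echo at lag 8 (0.25); the remaining lags stay at or below 0.19.
The dominant spike at lag 4 indicates a seasonal period of 4.

4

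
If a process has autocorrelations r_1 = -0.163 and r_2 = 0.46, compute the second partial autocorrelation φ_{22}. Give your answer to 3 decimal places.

0.445

φ_{22} = (r_2 − r_1²) / (1 − r_1²)
r_1² = (-0.163)² = 0.026569
Numerator = 0.46 − 0.0266 = 0.4334; denominator = 1 − 0.0266 = 0.9734
φ_{22} = 0.4334 / 0.9734 = 0.445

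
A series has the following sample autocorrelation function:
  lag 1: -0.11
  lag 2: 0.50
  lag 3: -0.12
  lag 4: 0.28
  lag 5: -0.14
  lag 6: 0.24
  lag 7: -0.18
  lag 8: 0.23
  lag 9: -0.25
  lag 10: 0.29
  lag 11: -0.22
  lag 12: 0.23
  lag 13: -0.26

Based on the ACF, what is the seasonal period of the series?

The largest autocorrelation is r_2 = 0.50, with weaker echoes at lags 4 (0.28), 6 (0.24), 8 (0.23), 10 (0.29) and 12 (0.23); the remaining lags stay at or below -0.11.
The dominant spike at lag 2 indicates a seasonal period of 2.

2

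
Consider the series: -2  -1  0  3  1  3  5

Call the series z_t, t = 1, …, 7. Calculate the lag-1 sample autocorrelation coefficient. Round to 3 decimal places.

Mean z̄ = (-2 − 1 + 0 + 3 + 1 + 3 + 5)/7 = 1.2857
Deviations from mean: -3.2857, -2.2857, -1.2857, 1.7143, -0.2857, 1.7143, 3.7143
Σ(z_t−z̄)(z_{t+1}−z̄) = (7.5102) + (2.9388) + (-2.2041) + (-0.4898) + (-0.4898) + (6.3673) = 13.6327
Denominator Σ(z_t−z̄)² = 37.4286
r_1 = 13.6327 / 37.4286 = 0.364

0.364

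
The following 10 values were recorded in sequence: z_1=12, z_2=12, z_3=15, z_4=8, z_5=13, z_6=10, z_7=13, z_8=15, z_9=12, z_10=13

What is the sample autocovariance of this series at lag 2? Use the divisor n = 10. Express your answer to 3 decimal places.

0.822

Mean z̄ = (12 + 12 + 15 + 8 + 13 + 10 + 13 + 15 + 12 + 13)/10 = 12.3000
Σ_{t=1}^{8}(z_t−z̄)(z_{t+2}−z̄) = 8.2200
γ_2 = 8.2200 / 10 = 0.822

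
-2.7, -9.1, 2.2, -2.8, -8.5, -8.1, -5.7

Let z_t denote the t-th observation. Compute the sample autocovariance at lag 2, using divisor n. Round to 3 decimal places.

-3.184

Mean z̄ = (-2.7 − 9.1 + 2.2 − 2.8 − 8.5 − 8.1 − 5.7)/7 = -4.9571
Deviations: 2.2571, -4.1429, 7.1571, 2.1571, -3.5429, -3.1429, -0.7429
Σ_{t=1}^{5}(z_t−z̄)(z_{t+2}−z̄) = -22.2865
γ_2 = -22.2865 / 7 = -3.184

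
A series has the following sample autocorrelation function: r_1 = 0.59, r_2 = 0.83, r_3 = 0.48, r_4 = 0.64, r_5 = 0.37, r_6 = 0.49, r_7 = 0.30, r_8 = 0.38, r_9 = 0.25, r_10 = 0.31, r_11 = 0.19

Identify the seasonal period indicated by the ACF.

2

The largest autocorrelation is r_2 = 0.83, with a weaker echo at lag 4 (0.64); the remaining lags stay at or below 0.59.
The dominant spike at lag 2 indicates a seasonal period of 2.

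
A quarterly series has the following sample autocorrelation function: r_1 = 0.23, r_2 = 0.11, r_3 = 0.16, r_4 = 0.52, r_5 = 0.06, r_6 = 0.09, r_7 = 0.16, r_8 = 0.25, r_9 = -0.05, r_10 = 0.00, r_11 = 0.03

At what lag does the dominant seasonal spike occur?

4

The largest autocorrelation is r_4 = 0.52, with a weaker echo at lag 8 (0.25); the remaining lags stay at or below 0.23. The elevated value at lag 1 (0.23), dropping to 0.11 at lag 2, reflects decaying short-term dependence rather than seasonality.
The dominant spike at lag 4 indicates a seasonal period of 4.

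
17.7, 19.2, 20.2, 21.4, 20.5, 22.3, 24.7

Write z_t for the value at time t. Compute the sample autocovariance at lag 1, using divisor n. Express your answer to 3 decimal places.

1.543

Mean z̄ = (17.7 + 19.2 + 20.2 + 21.4 + 20.5 + 22.3 + 24.7)/7 = 20.8571
Deviations: -3.1571, -1.6571, -0.6571, 0.5429, -0.3571, 1.4429, 3.8429
Σ_{t=1}^{6}(z_t−z̄)(z_{t+1}−z̄) = 10.7996
γ_1 = 10.7996 / 7 = 1.543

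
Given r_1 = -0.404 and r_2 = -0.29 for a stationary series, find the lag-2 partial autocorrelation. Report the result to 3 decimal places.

-0.542

φ_{22} = (r_2 − r_1²) / (1 − r_1²)
r_1² = (-0.404)² = 0.163216
Numerator = -0.29 − 0.1632 = -0.4532; denominator = 1 − 0.1632 = 0.8368
φ_{22} = -0.4532 / 0.8368 = -0.542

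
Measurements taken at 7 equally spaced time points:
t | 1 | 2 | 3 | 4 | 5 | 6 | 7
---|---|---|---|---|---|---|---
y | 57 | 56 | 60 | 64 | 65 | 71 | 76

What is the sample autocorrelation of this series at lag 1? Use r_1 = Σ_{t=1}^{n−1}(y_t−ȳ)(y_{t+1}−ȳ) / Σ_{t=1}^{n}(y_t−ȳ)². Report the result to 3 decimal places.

Mean ȳ = (57 + 56 + 60 + 64 + 65 + 71 + 76)/7 = 64.1429
Σ(y_t−ȳ)(y_{t+1}−ȳ) = (58.1633) + (33.7347) + (0.5918) + (-0.1224) + (5.8776) + (81.3061) = 179.5510
Denominator Σ(y_t−ȳ)² = 322.8571
r_1 = 179.5510 / 322.8571 = 0.556

0.556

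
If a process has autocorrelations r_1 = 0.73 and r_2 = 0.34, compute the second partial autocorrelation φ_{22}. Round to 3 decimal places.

-0.413

φ_{22} = (r_2 − r_1²) / (1 − r_1²)
r_1² = (0.73)² = 0.5329
Numerator = 0.34 − 0.5329 = -0.1929; denominator = 1 − 0.5329 = 0.4671
φ_{22} = -0.1929 / 0.4671 = -0.413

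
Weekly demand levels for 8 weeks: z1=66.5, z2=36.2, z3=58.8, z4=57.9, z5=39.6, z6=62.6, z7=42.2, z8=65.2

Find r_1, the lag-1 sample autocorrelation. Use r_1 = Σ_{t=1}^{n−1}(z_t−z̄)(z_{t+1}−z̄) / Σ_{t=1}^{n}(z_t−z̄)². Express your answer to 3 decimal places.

Mean z̄ = (66.5 + 36.2 + 58.8 + 57.9 + 39.6 + 62.6 + 42.2 + 65.2)/8 = 53.6250
Deviations from mean: 12.8750, -17.4250, 5.1750, 4.2750, -14.0250, 8.9750, -11.4250, 11.5750
Σ(z_t−z̄)(z_{t+1}−z̄) = (-224.3469) + (-90.1744) + (22.1231) + (-59.9569) + (-125.8744) + (-102.5394) + (-132.2444) = -713.0131
Denominator Σ(z_t−z̄)² = 1056.2150
r_1 = -713.0131 / 1056.2150 = -0.675

-0.675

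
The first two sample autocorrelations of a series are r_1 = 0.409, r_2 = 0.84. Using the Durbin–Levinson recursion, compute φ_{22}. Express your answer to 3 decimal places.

0.808

φ_{22} = (r_2 − r_1²) / (1 − r_1²)
r_1² = (0.409)² = 0.167281
Numerator = 0.84 − 0.1673 = 0.6727; denominator = 1 − 0.1673 = 0.8327
φ_{22} = 0.6727 / 0.8327 = 0.808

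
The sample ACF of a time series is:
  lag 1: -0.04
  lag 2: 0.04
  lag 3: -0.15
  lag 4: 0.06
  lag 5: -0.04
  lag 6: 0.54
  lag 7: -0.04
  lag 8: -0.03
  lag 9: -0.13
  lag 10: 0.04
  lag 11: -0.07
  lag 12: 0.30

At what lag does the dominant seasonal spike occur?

6

The largest autocorrelation is r_6 = 0.54, with a weaker echo at lag 12 (0.30); the remaining lags stay at or below 0.06.
The dominant spike at lag 6 indicates a seasonal period of 6.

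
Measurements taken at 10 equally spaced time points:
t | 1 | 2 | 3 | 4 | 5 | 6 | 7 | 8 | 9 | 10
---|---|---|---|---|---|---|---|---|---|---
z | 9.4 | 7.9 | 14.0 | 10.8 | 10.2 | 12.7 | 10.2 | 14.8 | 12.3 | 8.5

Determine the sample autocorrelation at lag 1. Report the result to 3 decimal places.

Mean z̄ = (9.4 + 7.9 + 14.0 + 10.8 + 10.2 + 12.7 + 10.2 + 14.8 + 12.3 + 8.5)/10 = 11.0800
Numerator Σ_{t=1}^{9}(z_t−z̄)(z_{t+1}−z̄) = -9.2484
Denominator Σ(z_t−z̄)² = 47.6960
r_1 = -9.2484 / 47.6960 = -0.194

-0.194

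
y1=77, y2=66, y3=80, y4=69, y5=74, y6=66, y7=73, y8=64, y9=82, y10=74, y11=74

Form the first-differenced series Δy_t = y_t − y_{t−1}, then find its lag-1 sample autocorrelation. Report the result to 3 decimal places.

First differences Δy: -11, 14, -11, 5, -8, 7, -9, 18, -8, 0
Mean of differences = -0.3000
Numerator Σ(Δy_t−Δȳ)(Δy_{t+1}−Δȳ) = -825.6900
Denominator Σ(Δy_t−Δȳ)² = 1044.1000
r_1(Δy) = -825.6900 / 1044.1000 = -0.791

-0.791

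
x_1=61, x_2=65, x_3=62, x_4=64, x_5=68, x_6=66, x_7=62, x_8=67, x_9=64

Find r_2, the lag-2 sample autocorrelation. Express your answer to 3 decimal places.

-0.106

Mean x̄ = (61 + 65 + 62 + 64 + 68 + 66 + 62 + 67 + 64)/9 = 64.3333
Σ(x_t−x̄)(x_{t+2}−x̄) = (7.7778) + (-0.2222) + (-8.5556) + (-0.5556) + (-8.5556) + (4.4444) + (0.7778) = -4.8889
Denominator Σ(x_t−x̄)² = 46.0000
r_2 = -4.8889 / 46.0000 = -0.106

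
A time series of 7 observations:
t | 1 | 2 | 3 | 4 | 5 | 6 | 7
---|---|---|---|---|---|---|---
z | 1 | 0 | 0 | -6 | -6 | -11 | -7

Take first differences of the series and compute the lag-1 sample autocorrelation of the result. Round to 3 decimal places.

-0.541

First differences Δz: -1, 0, -6, 0, -5, 4
Mean of differences = -1.3333
Numerator Σ(Δz_t−Δz̄)(Δz_{t+1}−Δz̄) = -36.4444
Denominator Σ(Δz_t−Δz̄)² = 67.3333
r_1(Δz) = -36.4444 / 67.3333 = -0.541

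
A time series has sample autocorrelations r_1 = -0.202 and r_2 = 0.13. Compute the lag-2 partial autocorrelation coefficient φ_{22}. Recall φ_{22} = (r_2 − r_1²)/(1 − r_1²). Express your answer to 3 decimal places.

φ_{22} = (r_2 − r_1²) / (1 − r_1²)
r_1² = (-0.202)² = 0.040804
Numerator = 0.13 − 0.0408 = 0.0892; denominator = 1 − 0.0408 = 0.9592
φ_{22} = 0.0892 / 0.9592 = 0.093

0.093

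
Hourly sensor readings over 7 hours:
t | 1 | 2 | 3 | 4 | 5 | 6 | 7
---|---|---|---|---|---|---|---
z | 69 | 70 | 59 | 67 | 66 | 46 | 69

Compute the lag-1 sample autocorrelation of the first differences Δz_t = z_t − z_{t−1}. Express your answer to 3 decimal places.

-0.490

First differences Δz: 1, -11, 8, -1, -20, 23
Mean of differences = 0.0000
Numerator Σ(Δz_t−Δz̄)(Δz_{t+1}−Δz̄) = -547.0000
Denominator Σ(Δz_t−Δz̄)² = 1116.0000
r_1(Δz) = -547.0000 / 1116.0000 = -0.490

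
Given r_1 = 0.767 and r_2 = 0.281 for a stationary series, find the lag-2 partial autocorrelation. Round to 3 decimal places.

-0.746

φ_{22} = (r_2 − r_1²) / (1 − r_1²)
r_1² = (0.767)² = 0.588289
Numerator = 0.281 − 0.5883 = -0.3073; denominator = 1 − 0.5883 = 0.4117
φ_{22} = -0.3073 / 0.4117 = -0.746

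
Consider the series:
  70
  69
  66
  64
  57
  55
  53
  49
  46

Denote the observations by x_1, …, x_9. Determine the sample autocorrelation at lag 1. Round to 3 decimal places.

0.689

Mean x̄ = (70 + 69 + 66 + 64 + 57 + 55 + 53 + 49 + 46)/9 = 58.7778
Numerator Σ_{t=1}^{8}(x_t−x̄)(x_{t+1}−x̄) = 426.9506
Denominator Σ(x_t−x̄)² = 619.5556
r_1 = 426.9506 / 619.5556 = 0.689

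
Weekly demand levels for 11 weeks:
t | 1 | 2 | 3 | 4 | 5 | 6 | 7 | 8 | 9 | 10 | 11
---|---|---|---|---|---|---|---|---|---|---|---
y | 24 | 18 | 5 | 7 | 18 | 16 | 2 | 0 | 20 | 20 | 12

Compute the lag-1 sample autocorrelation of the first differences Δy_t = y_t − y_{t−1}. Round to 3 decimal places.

First differences Δy: -6, -13, 2, 11, -2, -14, -2, 20, 0, -8
Mean of differences = -1.2000
Numerator Σ(Δy_t−Δȳ)(Δy_{t+1}−Δȳ) = 68.9600
Denominator Σ(Δy_t−Δȳ)² = 983.6000
r_1(Δy) = 68.9600 / 983.6000 = 0.070

0.070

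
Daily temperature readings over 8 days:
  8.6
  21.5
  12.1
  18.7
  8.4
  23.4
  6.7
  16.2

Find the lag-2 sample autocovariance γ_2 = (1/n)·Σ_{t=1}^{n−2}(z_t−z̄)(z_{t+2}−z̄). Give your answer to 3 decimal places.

Mean z̄ = (8.6 + 21.5 + 12.1 + 18.7 + 8.4 + 23.4 + 6.7 + 16.2)/8 = 14.4500
Deviations: -5.8500, 7.0500, -2.3500, 4.2500, -6.0500, 8.9500, -7.7500, 1.7500
Σ_{t=1}^{6}(z_t−z̄)(z_{t+2}−z̄) = 158.5150
γ_2 = 158.5150 / 8 = 19.814

19.814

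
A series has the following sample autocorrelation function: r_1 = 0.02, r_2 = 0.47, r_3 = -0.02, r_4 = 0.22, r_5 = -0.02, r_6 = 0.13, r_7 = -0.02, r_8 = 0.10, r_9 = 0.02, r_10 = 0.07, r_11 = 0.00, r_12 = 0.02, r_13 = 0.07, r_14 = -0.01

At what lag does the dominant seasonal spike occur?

2

The largest autocorrelation is r_2 = 0.47, with a weaker echo at lag 4 (0.22); the remaining lags stay at or below 0.13.
The dominant spike at lag 2 indicates a seasonal period of 2.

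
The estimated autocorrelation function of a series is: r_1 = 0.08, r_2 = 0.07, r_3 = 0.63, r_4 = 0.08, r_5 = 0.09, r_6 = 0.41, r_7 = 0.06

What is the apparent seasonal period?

The largest autocorrelation is r_3 = 0.63, with a weaker echo at lag 6 (0.41); the remaining lags stay at or below 0.09.
The dominant spike at lag 3 indicates a seasonal period of 3.

3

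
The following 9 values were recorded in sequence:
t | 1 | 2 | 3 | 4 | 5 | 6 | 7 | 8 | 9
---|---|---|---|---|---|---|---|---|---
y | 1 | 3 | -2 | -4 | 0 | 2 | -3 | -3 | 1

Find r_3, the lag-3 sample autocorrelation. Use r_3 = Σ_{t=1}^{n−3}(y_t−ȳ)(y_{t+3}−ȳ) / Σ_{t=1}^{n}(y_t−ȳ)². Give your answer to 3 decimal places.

Mean ȳ = (1 + 3 − 2 − 4 + 0 + 2 − 3 − 3 + 1)/9 = -0.5556
Numerator Σ_{t=1}^{6}(y_t−ȳ)(y_{t+3}−ȳ) = 3.9630
Denominator Σ(y_t−ȳ)² = 50.2222
r_3 = 3.9630 / 50.2222 = 0.079

0.079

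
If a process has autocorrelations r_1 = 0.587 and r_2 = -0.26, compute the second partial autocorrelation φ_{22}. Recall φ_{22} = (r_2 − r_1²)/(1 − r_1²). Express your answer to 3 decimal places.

-0.922

φ_{22} = (r_2 − r_1²) / (1 − r_1²)
r_1² = (0.587)² = 0.344569
Numerator = -0.26 − 0.3446 = -0.6046; denominator = 1 − 0.3446 = 0.6554
φ_{22} = -0.6046 / 0.6554 = -0.922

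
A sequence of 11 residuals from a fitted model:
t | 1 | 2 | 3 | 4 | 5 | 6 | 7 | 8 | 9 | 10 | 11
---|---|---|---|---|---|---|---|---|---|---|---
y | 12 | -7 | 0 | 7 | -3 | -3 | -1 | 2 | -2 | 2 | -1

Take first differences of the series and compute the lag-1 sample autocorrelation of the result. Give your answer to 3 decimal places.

First differences Δy: -19, 7, 7, -10, 0, 2, 3, -4, 4, -3
Mean of differences = -1.3000
Numerator Σ(Δy_t−Δȳ)(Δy_{t+1}−Δȳ) = -177.9900
Denominator Σ(Δy_t−Δȳ)² = 596.1000
r_1(Δy) = -177.9900 / 596.1000 = -0.299

-0.299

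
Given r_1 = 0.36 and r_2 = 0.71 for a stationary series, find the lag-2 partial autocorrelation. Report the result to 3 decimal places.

0.667

φ_{22} = (r_2 − r_1²) / (1 − r_1²)
r_1² = (0.36)² = 0.1296
Numerator = 0.71 − 0.1296 = 0.5804; denominator = 1 − 0.1296 = 0.8704
φ_{22} = 0.5804 / 0.8704 = 0.667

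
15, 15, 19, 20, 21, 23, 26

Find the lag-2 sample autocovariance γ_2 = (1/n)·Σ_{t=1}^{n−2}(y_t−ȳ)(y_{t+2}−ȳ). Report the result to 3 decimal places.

Mean ȳ = (15 + 15 + 19 + 20 + 21 + 23 + 26)/7 = 19.8571
Deviations: -4.8571, -4.8571, -0.8571, 0.1429, 1.1429, 3.1429, 6.1429
Σ_{t=1}^{5}(y_t−ȳ)(y_{t+2}−ȳ) = 9.9592
γ_2 = 9.9592 / 7 = 1.423

1.423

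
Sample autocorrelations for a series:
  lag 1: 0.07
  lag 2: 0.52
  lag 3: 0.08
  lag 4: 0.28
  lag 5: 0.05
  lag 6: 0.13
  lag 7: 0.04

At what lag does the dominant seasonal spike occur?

The largest autocorrelation is r_2 = 0.52, with a weaker echo at lag 4 (0.28); the remaining lags stay at or below 0.13.
The dominant spike at lag 2 indicates a seasonal period of 2.

2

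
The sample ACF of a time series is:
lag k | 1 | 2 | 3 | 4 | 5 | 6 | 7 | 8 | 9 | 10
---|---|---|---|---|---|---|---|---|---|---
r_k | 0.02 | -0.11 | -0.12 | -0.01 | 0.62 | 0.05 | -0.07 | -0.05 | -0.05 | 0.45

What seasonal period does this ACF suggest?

5

The largest autocorrelation is r_5 = 0.62, with a weaker echo at lag 10 (0.45); the remaining lags stay at or below 0.05.
The dominant spike at lag 5 indicates a seasonal period of 5.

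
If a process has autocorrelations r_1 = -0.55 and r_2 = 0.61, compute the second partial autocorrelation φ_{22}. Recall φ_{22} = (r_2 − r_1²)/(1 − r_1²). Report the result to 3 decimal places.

0.441

φ_{22} = (r_2 − r_1²) / (1 − r_1²)
r_1² = (-0.55)² = 0.3025
Numerator = 0.61 − 0.3025 = 0.3075; denominator = 1 − 0.3025 = 0.6975
φ_{22} = 0.3075 / 0.6975 = 0.441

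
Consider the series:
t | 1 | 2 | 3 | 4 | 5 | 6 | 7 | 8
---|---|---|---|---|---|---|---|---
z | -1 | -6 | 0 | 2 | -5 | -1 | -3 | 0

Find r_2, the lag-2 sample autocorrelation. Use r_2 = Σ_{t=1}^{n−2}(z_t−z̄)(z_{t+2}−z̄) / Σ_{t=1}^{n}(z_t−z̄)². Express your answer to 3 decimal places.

Mean z̄ = (-1 − 6 + 0 + 2 − 5 − 1 − 3 + 0)/8 = -1.7500
Σ(z_t−z̄)(z_{t+2}−z̄) = (1.3125) + (-15.9375) + (-5.6875) + (2.8125) + (4.0625) + (1.3125) = -12.1250
Denominator Σ(z_t−z̄)² = 51.5000
r_2 = -12.1250 / 51.5000 = -0.235

-0.235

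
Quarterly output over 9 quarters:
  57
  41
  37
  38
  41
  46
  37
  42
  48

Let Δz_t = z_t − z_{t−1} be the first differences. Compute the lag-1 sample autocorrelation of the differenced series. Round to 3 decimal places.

0.041

First differences Δz: -16, -4, 1, 3, 5, -9, 5, 6
Mean of differences = -1.1250
Numerator Σ(Δz_t−Δz̄)(Δz_{t+1}−Δz̄) = 17.8594
Denominator Σ(Δz_t−Δz̄)² = 438.8750
r_1(Δz) = 17.8594 / 438.8750 = 0.041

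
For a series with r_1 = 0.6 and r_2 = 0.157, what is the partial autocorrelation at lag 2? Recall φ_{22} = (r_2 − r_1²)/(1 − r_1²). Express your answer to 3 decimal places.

-0.317

φ_{22} = (r_2 − r_1²) / (1 − r_1²)
r_1² = (0.6)² = 0.36
Numerator = 0.157 − 0.3600 = -0.2030; denominator = 1 − 0.3600 = 0.6400
φ_{22} = -0.2030 / 0.6400 = -0.317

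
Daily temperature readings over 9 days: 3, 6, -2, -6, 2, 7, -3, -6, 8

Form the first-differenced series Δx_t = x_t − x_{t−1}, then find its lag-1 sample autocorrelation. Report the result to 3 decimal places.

First differences Δx: 3, -8, -4, 8, 5, -10, -3, 14
Mean of differences = 0.6250
Numerator Σ(Δx_t−Δx̄)(Δx_{t+1}−Δx̄) = -38.8906
Denominator Σ(Δx_t−Δx̄)² = 479.8750
r_1(Δx) = -38.8906 / 479.8750 = -0.081

-0.081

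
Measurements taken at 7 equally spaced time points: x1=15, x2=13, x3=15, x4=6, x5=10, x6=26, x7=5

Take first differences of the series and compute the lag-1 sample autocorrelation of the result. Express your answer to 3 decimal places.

-0.396

First differences Δx: -2, 2, -9, 4, 16, -21
Mean of differences = -1.6667
Numerator Σ(Δx_t−Δx̄)(Δx_{t+1}−Δx̄) = -311.1111
Denominator Σ(Δx_t−Δx̄)² = 785.3333
r_1(Δx) = -311.1111 / 785.3333 = -0.396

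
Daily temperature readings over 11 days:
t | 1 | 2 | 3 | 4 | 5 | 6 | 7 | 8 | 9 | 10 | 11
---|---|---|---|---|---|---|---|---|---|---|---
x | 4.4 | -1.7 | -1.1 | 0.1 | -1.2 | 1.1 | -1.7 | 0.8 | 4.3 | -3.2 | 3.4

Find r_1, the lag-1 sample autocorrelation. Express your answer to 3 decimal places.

-0.453

Mean x̄ = (4.4 − 1.7 − 1.1 + 0.1 − 1.2 + 1.1 − 1.7 + 0.8 + 4.3 − 3.2 + 3.4)/11 = 0.4727
Numerator Σ_{t=1}^{10}(x_t−x̄)(x_{t+1}−x̄) = -30.5844
Denominator Σ(x_t−x̄)² = 67.4818
r_1 = -30.5844 / 67.4818 = -0.453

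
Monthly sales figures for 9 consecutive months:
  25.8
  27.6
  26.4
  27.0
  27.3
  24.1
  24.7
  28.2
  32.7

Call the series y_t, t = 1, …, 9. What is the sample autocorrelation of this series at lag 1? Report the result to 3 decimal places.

0.183

Mean ȳ = (25.8 + 27.6 + 26.4 + 27.0 + 27.3 + 24.1 + 24.7 + 28.2 + 32.7)/9 = 27.0889
Numerator Σ_{t=1}^{8}(y_t−ȳ)(y_{t+1}−ȳ) = 9.1210
Denominator Σ(y_t−ȳ)² = 49.8089
r_1 = 9.1210 / 49.8089 = 0.183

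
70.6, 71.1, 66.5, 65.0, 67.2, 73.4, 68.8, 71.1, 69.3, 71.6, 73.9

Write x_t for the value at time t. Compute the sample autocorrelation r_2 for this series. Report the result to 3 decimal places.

Mean x̄ = (70.6 + 71.1 + 66.5 + 65.0 + 67.2 + 73.4 + 68.8 + 71.1 + 69.3 + 71.6 + 73.9)/11 = 69.8636
Numerator Σ_{t=1}^{9}(x_t−x̄)(x_{t+2}−x̄) = -9.0536
Denominator Σ(x_t−x̄)² = 78.9255
r_2 = -9.0536 / 78.9255 = -0.115

-0.115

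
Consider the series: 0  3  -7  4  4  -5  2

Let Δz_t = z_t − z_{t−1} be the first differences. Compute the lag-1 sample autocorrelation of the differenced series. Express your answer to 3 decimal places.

-0.558

First differences Δz: 3, -10, 11, 0, -9, 7
Mean of differences = 0.3333
Numerator Σ(Δz_t−Δz̄)(Δz_{t+1}−Δz̄) = -200.4444
Denominator Σ(Δz_t−Δz̄)² = 359.3333
r_1(Δz) = -200.4444 / 359.3333 = -0.558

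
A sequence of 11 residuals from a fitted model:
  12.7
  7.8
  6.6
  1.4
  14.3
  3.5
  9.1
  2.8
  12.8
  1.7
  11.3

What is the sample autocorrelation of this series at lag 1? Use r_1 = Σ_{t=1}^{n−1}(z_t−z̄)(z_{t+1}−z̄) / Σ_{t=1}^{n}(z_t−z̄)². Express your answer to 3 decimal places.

-0.669

Mean z̄ = (12.7 + 7.8 + 6.6 + 1.4 + 14.3 + 3.5 + 9.1 + 2.8 + 12.8 + 1.7 + 11.3)/11 = 7.6364
Numerator Σ_{t=1}^{10}(z_t−z̄)(z_{t+1}−z̄) = -152.5059
Denominator Σ(z_t−z̄)² = 228.0055
r_1 = -152.5059 / 228.0055 = -0.669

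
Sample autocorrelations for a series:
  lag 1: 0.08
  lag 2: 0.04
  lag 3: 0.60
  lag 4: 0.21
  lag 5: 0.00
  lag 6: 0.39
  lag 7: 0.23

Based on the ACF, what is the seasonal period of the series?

3

The largest autocorrelation is r_3 = 0.60, with a weaker echo at lag 6 (0.39); the remaining lags stay at or below 0.23.
The dominant spike at lag 3 indicates a seasonal period of 3.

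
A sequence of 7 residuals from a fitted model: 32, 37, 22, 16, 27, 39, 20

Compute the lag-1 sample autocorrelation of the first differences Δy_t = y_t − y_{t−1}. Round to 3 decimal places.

-0.166

First differences Δy: 5, -15, -6, 11, 12, -19
Mean of differences = -2.0000
Numerator Σ(Δy_t−Δȳ)(Δy_{t+1}−Δȳ) = -147.0000
Denominator Σ(Δy_t−Δȳ)² = 888.0000
r_1(Δy) = -147.0000 / 888.0000 = -0.166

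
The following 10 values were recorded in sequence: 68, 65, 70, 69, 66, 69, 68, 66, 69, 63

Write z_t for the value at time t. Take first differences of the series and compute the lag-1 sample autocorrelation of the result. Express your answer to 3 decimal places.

First differences Δz: -3, 5, -1, -3, 3, -1, -2, 3, -6
Mean of differences = -0.5556
Numerator Σ(Δz_t−Δz̄)(Δz_{t+1}−Δz̄) = -49.0864
Denominator Σ(Δz_t−Δz̄)² = 100.2222
r_1(Δz) = -49.0864 / 100.2222 = -0.490

-0.490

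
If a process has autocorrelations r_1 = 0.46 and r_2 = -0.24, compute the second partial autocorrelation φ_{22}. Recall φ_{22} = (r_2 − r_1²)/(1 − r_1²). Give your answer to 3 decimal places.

-0.573

φ_{22} = (r_2 − r_1²) / (1 − r_1²)
r_1² = (0.46)² = 0.2116
Numerator = -0.24 − 0.2116 = -0.4516; denominator = 1 − 0.2116 = 0.7884
φ_{22} = -0.4516 / 0.7884 = -0.573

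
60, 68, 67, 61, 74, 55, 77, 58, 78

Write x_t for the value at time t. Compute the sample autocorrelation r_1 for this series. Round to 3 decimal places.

Mean x̄ = (60 + 68 + 67 + 61 + 74 + 55 + 77 + 58 + 78)/9 = 66.4444
Numerator Σ_{t=1}^{8}(x_t−x̄)(x_{t+1}−x̄) = -447.3086
Denominator Σ(x_t−x̄)² = 578.2222
r_1 = -447.3086 / 578.2222 = -0.774

-0.774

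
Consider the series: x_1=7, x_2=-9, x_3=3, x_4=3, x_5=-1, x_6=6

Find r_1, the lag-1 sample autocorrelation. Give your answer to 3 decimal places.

Mean x̄ = (7 − 9 + 3 + 3 − 1 + 6)/6 = 1.5000
Deviations from mean: 5.5000, -10.5000, 1.5000, 1.5000, -2.5000, 4.5000
Numerator Σ_{t=1}^{5}(x_t−x̄)(x_{t+1}−x̄) = -86.2500
Denominator Σ(x_t−x̄)² = 171.5000
r_1 = -86.2500 / 171.5000 = -0.503

-0.503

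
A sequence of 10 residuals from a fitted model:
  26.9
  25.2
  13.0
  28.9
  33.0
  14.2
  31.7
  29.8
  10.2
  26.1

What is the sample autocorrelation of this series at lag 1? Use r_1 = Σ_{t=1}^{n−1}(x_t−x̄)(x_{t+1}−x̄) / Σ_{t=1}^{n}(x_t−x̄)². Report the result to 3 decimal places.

-0.401

Mean x̄ = (26.9 + 25.2 + 13.0 + 28.9 + 33.0 + 14.2 + 31.7 + 29.8 + 10.2 + 26.1)/10 = 23.9000
Numerator Σ_{t=1}^{9}(x_t−x̄)(x_{t+1}−x̄) = -248.1500
Denominator Σ(x_t−x̄)² = 619.5800
r_1 = -248.1500 / 619.5800 = -0.401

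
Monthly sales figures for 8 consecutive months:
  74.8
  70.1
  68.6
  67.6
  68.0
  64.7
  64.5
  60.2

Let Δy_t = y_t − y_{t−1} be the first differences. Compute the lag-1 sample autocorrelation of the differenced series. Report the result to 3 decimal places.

-0.314

First differences Δy: -4.7, -1.5, -1.0, 0.4, -3.3, -0.2, -4.3
Mean of differences = -2.0857
Numerator Σ(Δy_t−Δȳ)(Δy_{t+1}−Δȳ) = -7.6802
Denominator Σ(Δy_t−Δȳ)² = 24.4686
r_1(Δy) = -7.6802 / 24.4686 = -0.314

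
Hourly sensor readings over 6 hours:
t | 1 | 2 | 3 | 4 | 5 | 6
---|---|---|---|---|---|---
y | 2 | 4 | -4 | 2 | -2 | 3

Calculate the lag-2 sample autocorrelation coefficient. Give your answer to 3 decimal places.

0.292

Mean ȳ = (2 + 4 − 4 + 2 − 2 + 3)/6 = 0.8333
Deviations from mean: 1.1667, 3.1667, -4.8333, 1.1667, -2.8333, 2.1667
Σ(y_t−ȳ)(y_{t+2}−ȳ) = (-5.6389) + (3.6944) + (13.6944) + (2.5278) = 14.2778
Denominator Σ(y_t−ȳ)² = 48.8333
r_2 = 14.2778 / 48.8333 = 0.292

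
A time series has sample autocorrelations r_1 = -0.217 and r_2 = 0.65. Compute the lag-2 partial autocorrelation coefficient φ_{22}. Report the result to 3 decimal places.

φ_{22} = (r_2 − r_1²) / (1 − r_1²)
r_1² = (-0.217)² = 0.047089
Numerator = 0.65 − 0.0471 = 0.6029; denominator = 1 − 0.0471 = 0.9529
φ_{22} = 0.6029 / 0.9529 = 0.633

0.633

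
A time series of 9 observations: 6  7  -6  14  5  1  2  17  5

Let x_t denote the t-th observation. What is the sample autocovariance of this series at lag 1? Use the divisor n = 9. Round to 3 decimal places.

-16.309

Mean x̄ = (6 + 7 − 6 + 14 + 5 + 1 + 2 + 17 + 5)/9 = 5.6667
Σ_{t=1}^{8}(x_t−x̄)(x_{t+1}−x̄) = -146.7778
γ_1 = -146.7778 / 9 = -16.309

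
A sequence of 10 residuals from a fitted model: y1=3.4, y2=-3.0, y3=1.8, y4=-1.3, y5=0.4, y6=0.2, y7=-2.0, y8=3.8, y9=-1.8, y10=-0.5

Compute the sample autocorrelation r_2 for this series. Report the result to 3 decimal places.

0.249

Mean ȳ = (3.4 − 3.0 + 1.8 − 1.3 + 0.4 + 0.2 − 2.0 + 3.8 − 1.8 − 0.5)/10 = 0.1000
Numerator Σ_{t=1}^{8}(y_t−ȳ)(y_{t+2}−ȳ) = 11.8300
Denominator Σ(y_t−ȳ)² = 47.5200
r_2 = 11.8300 / 47.5200 = 0.249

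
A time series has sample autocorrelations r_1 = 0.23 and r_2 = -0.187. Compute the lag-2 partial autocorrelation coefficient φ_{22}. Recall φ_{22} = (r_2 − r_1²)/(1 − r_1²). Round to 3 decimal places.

φ_{22} = (r_2 − r_1²) / (1 − r_1²)
r_1² = (0.23)² = 0.0529
Numerator = -0.187 − 0.0529 = -0.2399; denominator = 1 − 0.0529 = 0.9471
φ_{22} = -0.2399 / 0.9471 = -0.253

-0.253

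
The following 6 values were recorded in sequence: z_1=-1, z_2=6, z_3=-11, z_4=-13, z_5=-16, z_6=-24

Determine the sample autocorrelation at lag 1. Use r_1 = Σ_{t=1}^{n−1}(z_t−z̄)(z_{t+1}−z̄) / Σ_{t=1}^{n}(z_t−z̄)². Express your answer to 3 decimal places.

0.401

Mean z̄ = (-1 + 6 − 11 − 13 − 16 − 24)/6 = -9.8333
Σ(z_t−z̄)(z_{t+1}−z̄) = (139.8611) + (-18.4722) + (3.6944) + (19.5278) + (87.3611) = 231.9722
Denominator Σ(z_t−z̄)² = 578.8333
r_1 = 231.9722 / 578.8333 = 0.401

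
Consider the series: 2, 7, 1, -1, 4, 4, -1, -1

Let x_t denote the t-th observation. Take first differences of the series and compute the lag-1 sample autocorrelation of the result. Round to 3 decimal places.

-0.278

First differences Δx: 5, -6, -2, 5, 0, -5, 0
Mean of differences = -0.4286
Numerator Σ(Δx_t−Δx̄)(Δx_{t+1}−Δx̄) = -31.6122
Denominator Σ(Δx_t−Δx̄)² = 113.7143
r_1(Δx) = -31.6122 / 113.7143 = -0.278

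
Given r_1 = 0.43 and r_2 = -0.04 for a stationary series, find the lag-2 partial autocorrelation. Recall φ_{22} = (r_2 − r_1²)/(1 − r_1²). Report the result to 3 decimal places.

φ_{22} = (r_2 − r_1²) / (1 − r_1²)
r_1² = (0.43)² = 0.1849
Numerator = -0.04 − 0.1849 = -0.2249; denominator = 1 − 0.1849 = 0.8151
φ_{22} = -0.2249 / 0.8151 = -0.276

-0.276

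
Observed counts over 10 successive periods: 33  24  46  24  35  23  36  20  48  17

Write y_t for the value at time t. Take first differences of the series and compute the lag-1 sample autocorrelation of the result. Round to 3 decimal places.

-0.780

First differences Δy: -9, 22, -22, 11, -12, 13, -16, 28, -31
Mean of differences = -1.7778
Numerator Σ(Δy_t−Δȳ)(Δy_{t+1}−Δȳ) = -2696.4938
Denominator Σ(Δy_t−Δȳ)² = 3455.5556
r_1(Δy) = -2696.4938 / 3455.5556 = -0.780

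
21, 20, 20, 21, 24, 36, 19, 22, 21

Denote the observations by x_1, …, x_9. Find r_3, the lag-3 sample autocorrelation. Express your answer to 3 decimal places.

-0.247

Mean x̄ = (21 + 20 + 20 + 21 + 24 + 36 + 19 + 22 + 21)/9 = 22.6667
Σ(x_t−x̄)(x_{t+3}−x̄) = (2.7778) + (-3.5556) + (-35.5556) + (6.1111) + (-0.8889) + (-22.2222) = -53.3333
Denominator Σ(x_t−x̄)² = 216.0000
r_3 = -53.3333 / 216.0000 = -0.247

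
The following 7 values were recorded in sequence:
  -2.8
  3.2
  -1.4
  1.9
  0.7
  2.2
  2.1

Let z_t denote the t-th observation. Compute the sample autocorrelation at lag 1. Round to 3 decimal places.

Mean z̄ = (-2.8 + 3.2 − 1.4 + 1.9 + 0.7 + 2.2 + 2.1)/7 = 0.8429
Deviations from mean: -3.6429, 2.3571, -2.2429, 1.0571, -0.1429, 1.3571, 1.2571
Σ(z_t−z̄)(z_{t+1}−z̄) = (-8.5867) + (-5.2867) + (-2.3710) + (-0.1510) + (-0.1939) + (1.7061) = -14.8833
Denominator Σ(z_t−z̄)² = 28.4171
r_1 = -14.8833 / 28.4171 = -0.524

-0.524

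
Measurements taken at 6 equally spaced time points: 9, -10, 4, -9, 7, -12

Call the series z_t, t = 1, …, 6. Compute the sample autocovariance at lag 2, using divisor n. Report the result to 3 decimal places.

Mean z̄ = (9 − 10 + 4 − 9 + 7 − 12)/6 = -1.8333
Deviations: 10.8333, -8.1667, 5.8333, -7.1667, 8.8333, -10.1667
Σ_{t=1}^{4}(z_t−z̄)(z_{t+2}−z̄) = 246.1111
γ_2 = 246.1111 / 6 = 41.019

41.019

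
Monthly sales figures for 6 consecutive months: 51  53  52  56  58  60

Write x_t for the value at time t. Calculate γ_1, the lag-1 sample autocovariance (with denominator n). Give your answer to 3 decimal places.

Mean x̄ = (51 + 53 + 52 + 56 + 58 + 60)/6 = 55.0000
Deviations: -4.0000, -2.0000, -3.0000, 1.0000, 3.0000, 5.0000
Σ_{t=1}^{5}(x_t−x̄)(x_{t+1}−x̄) = 29.0000
γ_1 = 29.0000 / 6 = 4.833

4.833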